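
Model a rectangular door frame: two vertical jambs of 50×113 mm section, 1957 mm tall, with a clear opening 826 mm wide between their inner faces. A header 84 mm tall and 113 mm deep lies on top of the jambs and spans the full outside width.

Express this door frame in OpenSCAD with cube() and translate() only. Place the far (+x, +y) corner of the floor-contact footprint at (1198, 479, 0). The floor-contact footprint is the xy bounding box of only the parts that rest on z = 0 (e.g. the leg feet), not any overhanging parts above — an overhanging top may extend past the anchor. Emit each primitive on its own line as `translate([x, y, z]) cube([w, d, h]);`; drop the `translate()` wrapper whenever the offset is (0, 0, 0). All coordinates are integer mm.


translate([272, 366, 0]) cube([50, 113, 1957]);
translate([1148, 366, 0]) cube([50, 113, 1957]);
translate([272, 366, 1957]) cube([926, 113, 84]);


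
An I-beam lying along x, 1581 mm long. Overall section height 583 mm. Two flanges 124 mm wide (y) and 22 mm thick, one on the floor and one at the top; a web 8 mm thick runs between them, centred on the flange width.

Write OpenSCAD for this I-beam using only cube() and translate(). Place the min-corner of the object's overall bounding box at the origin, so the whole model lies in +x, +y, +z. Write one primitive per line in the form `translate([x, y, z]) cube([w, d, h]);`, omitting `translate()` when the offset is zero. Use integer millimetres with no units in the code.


cube([1581, 124, 22]);
translate([0, 58, 22]) cube([1581, 8, 539]);
translate([0, 0, 561]) cube([1581, 124, 22]);


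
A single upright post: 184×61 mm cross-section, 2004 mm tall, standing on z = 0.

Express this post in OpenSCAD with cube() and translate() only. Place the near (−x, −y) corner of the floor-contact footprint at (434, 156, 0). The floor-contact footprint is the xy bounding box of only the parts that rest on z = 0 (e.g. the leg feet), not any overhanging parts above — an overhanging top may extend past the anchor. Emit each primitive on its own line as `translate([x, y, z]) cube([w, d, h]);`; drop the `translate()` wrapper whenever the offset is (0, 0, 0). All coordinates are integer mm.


translate([434, 156, 0]) cube([184, 61, 2004]);


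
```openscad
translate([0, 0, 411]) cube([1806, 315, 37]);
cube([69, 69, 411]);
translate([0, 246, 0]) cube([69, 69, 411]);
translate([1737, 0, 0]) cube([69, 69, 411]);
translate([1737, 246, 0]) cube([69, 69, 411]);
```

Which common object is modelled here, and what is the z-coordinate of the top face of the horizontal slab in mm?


A bench. The seat-top height is 448 mm.

A long slab on four corner posts — a bench. The slab sits at z = 411 with thickness 37, so the top is 411 + 37 = 448 mm.


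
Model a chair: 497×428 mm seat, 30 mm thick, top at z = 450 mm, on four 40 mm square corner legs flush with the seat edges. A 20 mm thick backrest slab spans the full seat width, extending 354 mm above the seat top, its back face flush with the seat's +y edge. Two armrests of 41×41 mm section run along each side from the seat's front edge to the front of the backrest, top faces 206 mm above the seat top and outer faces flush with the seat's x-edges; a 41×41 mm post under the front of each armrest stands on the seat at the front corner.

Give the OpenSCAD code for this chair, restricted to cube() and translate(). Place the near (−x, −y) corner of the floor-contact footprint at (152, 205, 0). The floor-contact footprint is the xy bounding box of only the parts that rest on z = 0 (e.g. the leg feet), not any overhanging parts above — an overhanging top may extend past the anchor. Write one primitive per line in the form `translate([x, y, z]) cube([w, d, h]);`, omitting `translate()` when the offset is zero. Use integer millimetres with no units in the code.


translate([152, 205, 420]) cube([497, 428, 30]);
translate([152, 205, 0]) cube([40, 40, 420]);
translate([609, 205, 0]) cube([40, 40, 420]);
translate([152, 593, 0]) cube([40, 40, 420]);
translate([609, 593, 0]) cube([40, 40, 420]);
translate([152, 613, 450]) cube([497, 20, 354]);
translate([152, 205, 615]) cube([41, 408, 41]);
translate([608, 205, 615]) cube([41, 408, 41]);
translate([152, 205, 450]) cube([41, 41, 165]);
translate([608, 205, 450]) cube([41, 41, 165]);


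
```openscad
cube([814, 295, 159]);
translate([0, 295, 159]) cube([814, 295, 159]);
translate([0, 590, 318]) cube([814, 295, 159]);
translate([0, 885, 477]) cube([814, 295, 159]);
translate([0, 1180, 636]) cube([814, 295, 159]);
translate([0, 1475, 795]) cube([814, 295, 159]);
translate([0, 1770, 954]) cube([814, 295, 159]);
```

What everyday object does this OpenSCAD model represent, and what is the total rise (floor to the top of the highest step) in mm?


A staircase. The total rise is 1113 mm.

7 identical blocks, each offset up and back from the previous — a staircase. Each step is 159 mm tall and there are 7 of them, so the total rise is 7 × 159 = 1113 mm.


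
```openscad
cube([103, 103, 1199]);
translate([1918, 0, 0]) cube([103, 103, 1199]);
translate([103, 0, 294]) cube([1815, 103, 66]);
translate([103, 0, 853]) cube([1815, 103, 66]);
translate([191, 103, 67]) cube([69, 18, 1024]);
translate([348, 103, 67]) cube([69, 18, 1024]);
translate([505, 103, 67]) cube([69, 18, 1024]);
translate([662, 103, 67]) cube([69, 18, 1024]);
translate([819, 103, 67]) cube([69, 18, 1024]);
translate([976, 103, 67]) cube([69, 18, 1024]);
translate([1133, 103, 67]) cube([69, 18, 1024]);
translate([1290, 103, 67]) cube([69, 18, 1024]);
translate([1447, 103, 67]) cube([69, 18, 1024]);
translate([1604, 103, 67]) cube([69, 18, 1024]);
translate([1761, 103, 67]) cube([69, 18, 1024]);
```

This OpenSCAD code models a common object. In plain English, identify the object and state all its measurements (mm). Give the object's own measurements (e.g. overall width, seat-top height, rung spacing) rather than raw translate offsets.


A fence section. Two 103×103 mm posts, 1199 mm tall, stand on the floor with a clear span of 1815 mm between their inner faces. Two horizontal rails of 103×66 mm section span the gap between the posts with their undersides at z = 294 mm and z = 853 mm, flush with the posts' −y face. 11 pickets, each 69 mm wide, 18 mm thick and 1024 mm tall, are fixed to the +y face of the rails with their bottoms at z = 67 mm, spaced across the span with a 88 mm gap after the −x post and between neighbouring pickets and before the +x post.


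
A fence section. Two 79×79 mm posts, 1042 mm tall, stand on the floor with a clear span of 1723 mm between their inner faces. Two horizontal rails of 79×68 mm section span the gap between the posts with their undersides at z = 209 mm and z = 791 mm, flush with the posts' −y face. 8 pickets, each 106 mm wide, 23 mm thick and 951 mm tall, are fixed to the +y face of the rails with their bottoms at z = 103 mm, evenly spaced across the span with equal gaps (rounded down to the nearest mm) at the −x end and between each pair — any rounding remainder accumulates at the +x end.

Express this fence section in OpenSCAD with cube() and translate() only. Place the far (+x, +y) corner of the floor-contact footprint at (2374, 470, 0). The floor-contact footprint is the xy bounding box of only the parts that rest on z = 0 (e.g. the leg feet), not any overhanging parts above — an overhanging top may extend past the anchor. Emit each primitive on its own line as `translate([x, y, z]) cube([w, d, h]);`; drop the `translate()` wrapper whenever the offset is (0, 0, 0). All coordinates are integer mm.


translate([493, 391, 0]) cube([79, 79, 1042]);
translate([2295, 391, 0]) cube([79, 79, 1042]);
translate([572, 391, 209]) cube([1723, 79, 68]);
translate([572, 391, 791]) cube([1723, 79, 68]);
translate([669, 470, 103]) cube([106, 23, 951]);
translate([872, 470, 103]) cube([106, 23, 951]);
translate([1075, 470, 103]) cube([106, 23, 951]);
translate([1278, 470, 103]) cube([106, 23, 951]);
translate([1481, 470, 103]) cube([106, 23, 951]);
translate([1684, 470, 103]) cube([106, 23, 951]);
translate([1887, 470, 103]) cube([106, 23, 951]);
translate([2090, 470, 103]) cube([106, 23, 951]);


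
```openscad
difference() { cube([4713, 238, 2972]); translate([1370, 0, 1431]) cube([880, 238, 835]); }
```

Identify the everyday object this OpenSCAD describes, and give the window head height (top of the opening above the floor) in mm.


A wall with a window opening. The window head height is 2266 mm.

A wall with a rectangular opening subtracted — a window. Sill at z = 1431, opening 835 mm tall, so the head is at 1431 + 835 = 2266 mm.


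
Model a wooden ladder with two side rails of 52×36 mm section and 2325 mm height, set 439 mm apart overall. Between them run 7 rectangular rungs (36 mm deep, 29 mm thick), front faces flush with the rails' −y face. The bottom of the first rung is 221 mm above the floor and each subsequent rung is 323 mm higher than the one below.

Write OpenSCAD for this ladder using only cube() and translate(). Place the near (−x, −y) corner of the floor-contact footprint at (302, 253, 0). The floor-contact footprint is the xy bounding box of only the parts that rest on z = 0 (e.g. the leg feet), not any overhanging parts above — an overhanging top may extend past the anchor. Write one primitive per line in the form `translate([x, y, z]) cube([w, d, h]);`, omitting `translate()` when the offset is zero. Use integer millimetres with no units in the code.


translate([302, 253, 0]) cube([52, 36, 2325]);
translate([689, 253, 0]) cube([52, 36, 2325]);
translate([354, 253, 221]) cube([335, 36, 29]);
translate([354, 253, 544]) cube([335, 36, 29]);
translate([354, 253, 867]) cube([335, 36, 29]);
translate([354, 253, 1190]) cube([335, 36, 29]);
translate([354, 253, 1513]) cube([335, 36, 29]);
translate([354, 253, 1836]) cube([335, 36, 29]);
translate([354, 253, 2159]) cube([335, 36, 29]);


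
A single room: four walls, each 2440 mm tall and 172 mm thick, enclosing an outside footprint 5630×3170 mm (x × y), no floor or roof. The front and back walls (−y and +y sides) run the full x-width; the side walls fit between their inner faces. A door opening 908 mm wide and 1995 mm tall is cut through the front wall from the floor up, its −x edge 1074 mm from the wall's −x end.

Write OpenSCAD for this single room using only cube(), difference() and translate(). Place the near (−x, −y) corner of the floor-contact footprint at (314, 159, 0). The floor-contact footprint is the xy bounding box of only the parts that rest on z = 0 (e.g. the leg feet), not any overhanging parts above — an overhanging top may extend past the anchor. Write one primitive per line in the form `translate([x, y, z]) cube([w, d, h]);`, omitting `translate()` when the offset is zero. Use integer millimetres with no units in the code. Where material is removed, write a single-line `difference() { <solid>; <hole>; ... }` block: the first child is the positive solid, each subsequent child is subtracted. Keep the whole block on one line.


difference() { translate([314, 159, 0]) cube([5630, 172, 2440]); translate([1388, 159, 0]) cube([908, 172, 1995]); }
translate([314, 3157, 0]) cube([5630, 172, 2440]);
translate([314, 331, 0]) cube([172, 2826, 2440]);
translate([5772, 331, 0]) cube([172, 2826, 2440]);


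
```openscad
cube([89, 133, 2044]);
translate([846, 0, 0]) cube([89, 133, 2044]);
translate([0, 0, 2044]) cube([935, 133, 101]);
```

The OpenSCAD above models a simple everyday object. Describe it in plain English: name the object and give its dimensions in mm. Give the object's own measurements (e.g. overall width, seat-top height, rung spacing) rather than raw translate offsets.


A door frame. The clear opening is 757 mm wide and 2044 mm high. Two 89 mm wide jambs, 133 mm deep, stand either side of the opening from the floor to the top of the opening. A 101 mm thick head sits across the top of both jambs, spanning the full outside width of the frame.


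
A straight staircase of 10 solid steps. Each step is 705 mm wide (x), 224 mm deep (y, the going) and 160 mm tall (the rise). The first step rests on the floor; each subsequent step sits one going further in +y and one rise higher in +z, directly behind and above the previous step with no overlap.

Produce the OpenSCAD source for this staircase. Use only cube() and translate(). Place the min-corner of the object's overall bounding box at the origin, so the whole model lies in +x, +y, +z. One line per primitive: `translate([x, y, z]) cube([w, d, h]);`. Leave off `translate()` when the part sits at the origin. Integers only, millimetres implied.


cube([705, 224, 160]);
translate([0, 224, 160]) cube([705, 224, 160]);
translate([0, 448, 320]) cube([705, 224, 160]);
translate([0, 672, 480]) cube([705, 224, 160]);
translate([0, 896, 640]) cube([705, 224, 160]);
translate([0, 1120, 800]) cube([705, 224, 160]);
translate([0, 1344, 960]) cube([705, 224, 160]);
translate([0, 1568, 1120]) cube([705, 224, 160]);
translate([0, 1792, 1280]) cube([705, 224, 160]);
translate([0, 2016, 1440]) cube([705, 224, 160]);


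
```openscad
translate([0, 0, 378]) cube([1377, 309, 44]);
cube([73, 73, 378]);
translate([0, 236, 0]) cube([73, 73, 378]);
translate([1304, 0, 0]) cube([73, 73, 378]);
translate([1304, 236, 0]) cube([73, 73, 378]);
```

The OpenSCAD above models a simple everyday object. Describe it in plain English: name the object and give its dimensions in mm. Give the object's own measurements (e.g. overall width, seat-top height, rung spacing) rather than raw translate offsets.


A bench: a 1377×309 mm seat slab, 44 mm thick, top at z = 422 mm, on four 73×73 mm square legs flush with the seat corners and standing on z = 0.


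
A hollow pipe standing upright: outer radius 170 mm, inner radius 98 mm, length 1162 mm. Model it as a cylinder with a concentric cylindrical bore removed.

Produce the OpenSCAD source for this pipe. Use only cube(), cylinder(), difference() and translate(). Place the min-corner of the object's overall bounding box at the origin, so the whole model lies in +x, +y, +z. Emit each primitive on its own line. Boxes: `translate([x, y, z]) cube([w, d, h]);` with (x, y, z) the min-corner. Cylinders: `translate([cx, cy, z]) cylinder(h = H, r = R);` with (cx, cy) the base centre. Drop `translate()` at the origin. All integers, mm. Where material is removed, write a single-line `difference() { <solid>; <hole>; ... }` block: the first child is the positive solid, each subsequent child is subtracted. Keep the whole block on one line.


difference() { translate([170, 170, 0]) cylinder(h = 1162, r = 170); translate([170, 170, 0]) cylinder(h = 1162, r = 98); }


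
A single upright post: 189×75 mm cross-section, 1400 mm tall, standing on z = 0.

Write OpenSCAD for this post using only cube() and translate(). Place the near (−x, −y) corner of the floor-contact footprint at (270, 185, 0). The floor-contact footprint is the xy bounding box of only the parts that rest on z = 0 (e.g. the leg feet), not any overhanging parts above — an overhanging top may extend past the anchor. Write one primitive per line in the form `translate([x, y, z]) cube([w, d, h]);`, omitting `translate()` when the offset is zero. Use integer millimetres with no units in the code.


translate([270, 185, 0]) cube([189, 75, 1400]);


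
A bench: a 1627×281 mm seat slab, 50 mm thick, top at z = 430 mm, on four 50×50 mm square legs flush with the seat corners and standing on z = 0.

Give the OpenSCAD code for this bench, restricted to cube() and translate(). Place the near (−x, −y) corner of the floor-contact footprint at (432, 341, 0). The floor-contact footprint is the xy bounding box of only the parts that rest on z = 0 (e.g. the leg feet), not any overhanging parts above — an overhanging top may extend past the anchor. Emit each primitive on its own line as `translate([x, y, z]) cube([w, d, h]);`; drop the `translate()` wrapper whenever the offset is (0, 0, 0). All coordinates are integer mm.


translate([432, 341, 380]) cube([1627, 281, 50]);
translate([432, 341, 0]) cube([50, 50, 380]);
translate([432, 572, 0]) cube([50, 50, 380]);
translate([2009, 341, 0]) cube([50, 50, 380]);
translate([2009, 572, 0]) cube([50, 50, 380]);


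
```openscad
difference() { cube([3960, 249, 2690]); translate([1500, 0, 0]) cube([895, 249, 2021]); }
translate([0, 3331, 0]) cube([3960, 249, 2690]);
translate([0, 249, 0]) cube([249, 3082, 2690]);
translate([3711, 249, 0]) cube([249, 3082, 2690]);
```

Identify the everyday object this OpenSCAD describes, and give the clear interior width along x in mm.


A single room. The interior width is 3462 mm.

Four walls enclosing a rectangle with a door in the front wall — a room. Outside width 3960 minus two 249 mm walls gives 3462 mm.


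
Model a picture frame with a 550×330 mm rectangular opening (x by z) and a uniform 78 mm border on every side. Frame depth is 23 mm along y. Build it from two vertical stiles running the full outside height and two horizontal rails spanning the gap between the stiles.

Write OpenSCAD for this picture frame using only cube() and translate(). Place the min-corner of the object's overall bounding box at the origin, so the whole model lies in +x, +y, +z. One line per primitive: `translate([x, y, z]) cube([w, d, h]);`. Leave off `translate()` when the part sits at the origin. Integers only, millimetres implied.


cube([78, 23, 486]);
translate([628, 0, 0]) cube([78, 23, 486]);
translate([78, 0, 0]) cube([550, 23, 78]);
translate([78, 0, 408]) cube([550, 23, 78]);


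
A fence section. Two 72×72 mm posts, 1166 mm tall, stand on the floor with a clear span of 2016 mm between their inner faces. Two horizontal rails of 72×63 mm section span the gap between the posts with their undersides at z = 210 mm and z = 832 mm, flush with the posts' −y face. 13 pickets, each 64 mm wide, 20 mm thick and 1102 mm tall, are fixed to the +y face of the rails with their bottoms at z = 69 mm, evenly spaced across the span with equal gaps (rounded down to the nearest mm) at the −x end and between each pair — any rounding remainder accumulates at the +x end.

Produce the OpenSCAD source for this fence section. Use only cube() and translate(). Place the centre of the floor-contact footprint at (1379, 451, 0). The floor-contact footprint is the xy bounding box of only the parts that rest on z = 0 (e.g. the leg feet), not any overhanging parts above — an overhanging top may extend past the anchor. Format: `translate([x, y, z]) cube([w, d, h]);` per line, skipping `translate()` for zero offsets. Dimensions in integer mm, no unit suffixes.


translate([299, 415, 0]) cube([72, 72, 1166]);
translate([2387, 415, 0]) cube([72, 72, 1166]);
translate([371, 415, 210]) cube([2016, 72, 63]);
translate([371, 415, 832]) cube([2016, 72, 63]);
translate([455, 487, 69]) cube([64, 20, 1102]);
translate([603, 487, 69]) cube([64, 20, 1102]);
translate([751, 487, 69]) cube([64, 20, 1102]);
translate([899, 487, 69]) cube([64, 20, 1102]);
translate([1047, 487, 69]) cube([64, 20, 1102]);
translate([1195, 487, 69]) cube([64, 20, 1102]);
translate([1343, 487, 69]) cube([64, 20, 1102]);
translate([1491, 487, 69]) cube([64, 20, 1102]);
translate([1639, 487, 69]) cube([64, 20, 1102]);
translate([1787, 487, 69]) cube([64, 20, 1102]);
translate([1935, 487, 69]) cube([64, 20, 1102]);
translate([2083, 487, 69]) cube([64, 20, 1102]);
translate([2231, 487, 69]) cube([64, 20, 1102]);


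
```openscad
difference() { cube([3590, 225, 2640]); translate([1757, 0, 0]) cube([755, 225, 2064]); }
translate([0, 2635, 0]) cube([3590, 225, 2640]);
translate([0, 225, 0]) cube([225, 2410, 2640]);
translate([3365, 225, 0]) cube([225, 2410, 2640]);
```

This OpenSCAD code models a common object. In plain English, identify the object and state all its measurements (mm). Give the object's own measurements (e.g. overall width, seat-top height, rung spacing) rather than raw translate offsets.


A single room: four walls, each 2640 mm tall and 225 mm thick, enclosing an outside footprint 3590×2860 mm (x × y), no floor or roof. The front and back walls (−y and +y sides) run the full x-width; the side walls fit between their inner faces. A door opening 755 mm wide and 2064 mm tall is cut through the front wall from the floor up, its −x edge 1757 mm from the wall's −x end.


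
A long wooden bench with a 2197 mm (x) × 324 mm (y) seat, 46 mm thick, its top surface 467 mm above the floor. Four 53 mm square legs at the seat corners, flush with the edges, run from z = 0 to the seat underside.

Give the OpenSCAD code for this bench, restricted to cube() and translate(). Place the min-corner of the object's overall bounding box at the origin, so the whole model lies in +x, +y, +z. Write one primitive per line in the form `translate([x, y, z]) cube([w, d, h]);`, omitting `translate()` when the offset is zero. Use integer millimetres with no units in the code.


translate([0, 0, 421]) cube([2197, 324, 46]);
cube([53, 53, 421]);
translate([0, 271, 0]) cube([53, 53, 421]);
translate([2144, 0, 0]) cube([53, 53, 421]);
translate([2144, 271, 0]) cube([53, 53, 421]);


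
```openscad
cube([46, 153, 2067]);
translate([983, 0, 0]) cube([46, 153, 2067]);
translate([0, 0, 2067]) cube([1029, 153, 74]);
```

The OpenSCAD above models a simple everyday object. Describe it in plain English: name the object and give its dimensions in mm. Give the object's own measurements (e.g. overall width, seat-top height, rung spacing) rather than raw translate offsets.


A door frame. The clear opening is 937 mm wide and 2067 mm high. Two 46 mm wide jambs, 153 mm deep, stand either side of the opening from the floor to the top of the opening. A 74 mm thick head sits across the top of both jambs, spanning the full outside width of the frame.


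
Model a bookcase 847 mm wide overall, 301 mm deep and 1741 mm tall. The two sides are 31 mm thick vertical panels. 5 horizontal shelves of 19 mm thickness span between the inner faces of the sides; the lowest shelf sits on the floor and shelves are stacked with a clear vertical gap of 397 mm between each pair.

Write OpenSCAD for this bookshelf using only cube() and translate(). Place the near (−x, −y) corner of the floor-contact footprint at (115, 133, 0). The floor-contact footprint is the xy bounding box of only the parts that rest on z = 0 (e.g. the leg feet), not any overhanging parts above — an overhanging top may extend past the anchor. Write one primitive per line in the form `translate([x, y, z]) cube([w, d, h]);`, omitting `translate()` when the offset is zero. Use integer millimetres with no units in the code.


translate([115, 133, 0]) cube([31, 301, 1741]);
translate([931, 133, 0]) cube([31, 301, 1741]);
translate([146, 133, 0]) cube([785, 301, 19]);
translate([146, 133, 416]) cube([785, 301, 19]);
translate([146, 133, 832]) cube([785, 301, 19]);
translate([146, 133, 1248]) cube([785, 301, 19]);
translate([146, 133, 1664]) cube([785, 301, 19]);


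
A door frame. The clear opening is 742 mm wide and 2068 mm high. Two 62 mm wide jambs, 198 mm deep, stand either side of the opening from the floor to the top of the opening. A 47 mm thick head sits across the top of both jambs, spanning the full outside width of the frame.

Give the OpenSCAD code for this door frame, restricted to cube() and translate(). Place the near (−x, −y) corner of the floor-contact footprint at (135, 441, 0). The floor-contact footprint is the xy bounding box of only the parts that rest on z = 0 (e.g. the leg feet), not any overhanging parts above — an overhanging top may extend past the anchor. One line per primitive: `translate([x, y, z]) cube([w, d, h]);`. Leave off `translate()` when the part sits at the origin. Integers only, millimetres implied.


translate([135, 441, 0]) cube([62, 198, 2068]);
translate([939, 441, 0]) cube([62, 198, 2068]);
translate([135, 441, 2068]) cube([866, 198, 47]);


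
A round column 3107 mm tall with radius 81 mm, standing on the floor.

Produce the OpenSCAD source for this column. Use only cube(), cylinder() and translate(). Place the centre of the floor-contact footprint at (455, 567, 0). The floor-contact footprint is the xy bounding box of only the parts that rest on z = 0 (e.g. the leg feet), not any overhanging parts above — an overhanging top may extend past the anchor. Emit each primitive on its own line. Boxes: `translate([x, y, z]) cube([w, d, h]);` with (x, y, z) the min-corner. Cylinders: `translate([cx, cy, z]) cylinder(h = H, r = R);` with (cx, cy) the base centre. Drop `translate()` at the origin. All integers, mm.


translate([455, 567, 0]) cylinder(h = 3107, r = 81);


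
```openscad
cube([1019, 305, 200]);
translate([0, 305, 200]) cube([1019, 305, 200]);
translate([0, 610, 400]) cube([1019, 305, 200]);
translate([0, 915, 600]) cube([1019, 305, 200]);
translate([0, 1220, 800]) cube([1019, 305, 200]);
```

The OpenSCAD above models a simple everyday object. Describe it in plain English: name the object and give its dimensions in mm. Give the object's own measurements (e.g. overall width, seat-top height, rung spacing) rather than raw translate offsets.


A straight staircase of 5 solid steps. Each step is 1019 mm wide (x), 305 mm deep (y, the going) and 200 mm tall (the rise). The first step rests on the floor; each subsequent step sits one going further in +y and one rise higher in +z, directly behind and above the previous step with no overlap.


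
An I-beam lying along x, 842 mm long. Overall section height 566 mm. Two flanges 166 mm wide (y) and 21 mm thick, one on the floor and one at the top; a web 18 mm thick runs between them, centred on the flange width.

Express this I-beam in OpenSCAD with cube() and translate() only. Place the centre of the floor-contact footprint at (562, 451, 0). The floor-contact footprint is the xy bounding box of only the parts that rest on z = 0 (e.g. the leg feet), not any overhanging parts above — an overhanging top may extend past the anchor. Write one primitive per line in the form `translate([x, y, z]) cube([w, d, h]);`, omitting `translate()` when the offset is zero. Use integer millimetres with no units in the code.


translate([141, 368, 0]) cube([842, 166, 21]);
translate([141, 442, 21]) cube([842, 18, 524]);
translate([141, 368, 545]) cube([842, 166, 21]);


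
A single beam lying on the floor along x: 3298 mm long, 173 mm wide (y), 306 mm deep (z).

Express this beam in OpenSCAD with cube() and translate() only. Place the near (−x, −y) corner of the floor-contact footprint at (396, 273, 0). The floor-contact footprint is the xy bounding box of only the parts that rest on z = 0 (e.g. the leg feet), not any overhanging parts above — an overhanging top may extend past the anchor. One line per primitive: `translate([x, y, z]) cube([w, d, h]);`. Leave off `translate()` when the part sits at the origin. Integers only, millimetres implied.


translate([396, 273, 0]) cube([3298, 173, 306]);


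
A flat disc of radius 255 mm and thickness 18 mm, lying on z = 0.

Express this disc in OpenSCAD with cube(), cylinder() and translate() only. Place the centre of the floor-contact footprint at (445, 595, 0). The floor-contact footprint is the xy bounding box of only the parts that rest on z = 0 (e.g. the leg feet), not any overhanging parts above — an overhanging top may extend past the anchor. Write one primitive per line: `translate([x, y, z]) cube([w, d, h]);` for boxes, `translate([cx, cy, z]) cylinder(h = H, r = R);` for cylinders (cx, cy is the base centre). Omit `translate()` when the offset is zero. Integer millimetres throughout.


translate([445, 595, 0]) cylinder(h = 18, r = 255);


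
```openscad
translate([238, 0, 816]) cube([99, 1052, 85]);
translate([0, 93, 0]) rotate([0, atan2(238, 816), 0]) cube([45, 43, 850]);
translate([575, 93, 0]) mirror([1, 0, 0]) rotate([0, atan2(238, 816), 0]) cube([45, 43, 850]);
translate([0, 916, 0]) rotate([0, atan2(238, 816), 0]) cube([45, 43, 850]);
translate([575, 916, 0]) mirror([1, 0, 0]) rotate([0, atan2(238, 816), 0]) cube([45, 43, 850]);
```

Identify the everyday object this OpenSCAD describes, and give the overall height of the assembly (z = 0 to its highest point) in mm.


A sawhorse. The overall height is 901 mm.

A beam across two mirrored pairs of raked legs — a sawhorse. The beam's underside is at z = 816 (matching the legs' vertical rise in atan2(238, 816)) and the beam is 85 mm tall, so its top is at 816 + 85 = 901 mm. The raked legs top out at the beam's underside, so that is the highest point.


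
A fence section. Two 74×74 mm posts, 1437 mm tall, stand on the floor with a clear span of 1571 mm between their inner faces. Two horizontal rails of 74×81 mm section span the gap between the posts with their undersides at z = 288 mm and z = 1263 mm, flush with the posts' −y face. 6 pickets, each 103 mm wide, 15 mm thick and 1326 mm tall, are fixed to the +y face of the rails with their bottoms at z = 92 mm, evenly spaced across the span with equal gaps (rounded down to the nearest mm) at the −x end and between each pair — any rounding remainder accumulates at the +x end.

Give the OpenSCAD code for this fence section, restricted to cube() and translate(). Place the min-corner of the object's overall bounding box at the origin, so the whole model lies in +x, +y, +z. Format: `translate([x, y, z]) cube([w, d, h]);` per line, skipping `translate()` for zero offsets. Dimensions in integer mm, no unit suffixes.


cube([74, 74, 1437]);
translate([1645, 0, 0]) cube([74, 74, 1437]);
translate([74, 0, 288]) cube([1571, 74, 81]);
translate([74, 0, 1263]) cube([1571, 74, 81]);
translate([210, 74, 92]) cube([103, 15, 1326]);
translate([449, 74, 92]) cube([103, 15, 1326]);
translate([688, 74, 92]) cube([103, 15, 1326]);
translate([927, 74, 92]) cube([103, 15, 1326]);
translate([1166, 74, 92]) cube([103, 15, 1326]);
translate([1405, 74, 92]) cube([103, 15, 1326]);


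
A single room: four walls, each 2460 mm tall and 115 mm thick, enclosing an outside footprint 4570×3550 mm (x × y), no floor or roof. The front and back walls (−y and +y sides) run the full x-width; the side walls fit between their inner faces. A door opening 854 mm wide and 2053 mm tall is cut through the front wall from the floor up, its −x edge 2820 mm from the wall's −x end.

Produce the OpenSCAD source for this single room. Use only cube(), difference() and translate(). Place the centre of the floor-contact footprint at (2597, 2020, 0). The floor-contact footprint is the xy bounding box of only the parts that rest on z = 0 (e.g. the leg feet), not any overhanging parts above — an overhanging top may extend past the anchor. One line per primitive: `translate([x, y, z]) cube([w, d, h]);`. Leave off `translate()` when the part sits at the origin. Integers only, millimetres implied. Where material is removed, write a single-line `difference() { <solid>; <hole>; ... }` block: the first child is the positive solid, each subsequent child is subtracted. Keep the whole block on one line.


difference() { translate([312, 245, 0]) cube([4570, 115, 2460]); translate([3132, 245, 0]) cube([854, 115, 2053]); }
translate([312, 3680, 0]) cube([4570, 115, 2460]);
translate([312, 360, 0]) cube([115, 3320, 2460]);
translate([4767, 360, 0]) cube([115, 3320, 2460]);


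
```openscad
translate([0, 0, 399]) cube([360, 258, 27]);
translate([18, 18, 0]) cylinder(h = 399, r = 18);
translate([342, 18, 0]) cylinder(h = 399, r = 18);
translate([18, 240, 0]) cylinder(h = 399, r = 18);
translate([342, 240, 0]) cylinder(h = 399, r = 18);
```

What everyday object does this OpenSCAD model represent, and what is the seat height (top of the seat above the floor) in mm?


A stool. The seat height is 426 mm.

A 360×258×27 slab at z = 399 on four corner cylinders — a stool. The seat top is 399 + 27 = 426 mm.


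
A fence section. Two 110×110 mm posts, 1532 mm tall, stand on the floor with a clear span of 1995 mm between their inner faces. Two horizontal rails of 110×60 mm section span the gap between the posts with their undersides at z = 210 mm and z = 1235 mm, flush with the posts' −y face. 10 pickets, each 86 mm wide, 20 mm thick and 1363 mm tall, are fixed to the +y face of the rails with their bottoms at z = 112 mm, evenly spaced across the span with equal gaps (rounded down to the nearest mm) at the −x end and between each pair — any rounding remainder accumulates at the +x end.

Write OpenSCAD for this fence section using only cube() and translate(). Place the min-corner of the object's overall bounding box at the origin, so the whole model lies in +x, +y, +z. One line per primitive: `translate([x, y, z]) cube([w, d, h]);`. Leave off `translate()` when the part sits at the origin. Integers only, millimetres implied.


cube([110, 110, 1532]);
translate([2105, 0, 0]) cube([110, 110, 1532]);
translate([110, 0, 210]) cube([1995, 110, 60]);
translate([110, 0, 1235]) cube([1995, 110, 60]);
translate([213, 110, 112]) cube([86, 20, 1363]);
translate([402, 110, 112]) cube([86, 20, 1363]);
translate([591, 110, 112]) cube([86, 20, 1363]);
translate([780, 110, 112]) cube([86, 20, 1363]);
translate([969, 110, 112]) cube([86, 20, 1363]);
translate([1158, 110, 112]) cube([86, 20, 1363]);
translate([1347, 110, 112]) cube([86, 20, 1363]);
translate([1536, 110, 112]) cube([86, 20, 1363]);
translate([1725, 110, 112]) cube([86, 20, 1363]);
translate([1914, 110, 112]) cube([86, 20, 1363]);


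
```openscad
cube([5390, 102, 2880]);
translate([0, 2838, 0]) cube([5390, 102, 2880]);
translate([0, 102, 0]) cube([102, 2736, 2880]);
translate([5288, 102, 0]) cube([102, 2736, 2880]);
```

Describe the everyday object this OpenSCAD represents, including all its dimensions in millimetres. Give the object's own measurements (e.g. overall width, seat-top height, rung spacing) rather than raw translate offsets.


The wall frame of a small rectangular building: four walls, each 2880 mm tall and 102 mm thick, enclosing a footprint 5390 mm (x) by 2940 mm (y) outside-to-outside, with no floor or roof. The front and back walls (the −y and +y sides) span the full width; the two side walls fit between them.


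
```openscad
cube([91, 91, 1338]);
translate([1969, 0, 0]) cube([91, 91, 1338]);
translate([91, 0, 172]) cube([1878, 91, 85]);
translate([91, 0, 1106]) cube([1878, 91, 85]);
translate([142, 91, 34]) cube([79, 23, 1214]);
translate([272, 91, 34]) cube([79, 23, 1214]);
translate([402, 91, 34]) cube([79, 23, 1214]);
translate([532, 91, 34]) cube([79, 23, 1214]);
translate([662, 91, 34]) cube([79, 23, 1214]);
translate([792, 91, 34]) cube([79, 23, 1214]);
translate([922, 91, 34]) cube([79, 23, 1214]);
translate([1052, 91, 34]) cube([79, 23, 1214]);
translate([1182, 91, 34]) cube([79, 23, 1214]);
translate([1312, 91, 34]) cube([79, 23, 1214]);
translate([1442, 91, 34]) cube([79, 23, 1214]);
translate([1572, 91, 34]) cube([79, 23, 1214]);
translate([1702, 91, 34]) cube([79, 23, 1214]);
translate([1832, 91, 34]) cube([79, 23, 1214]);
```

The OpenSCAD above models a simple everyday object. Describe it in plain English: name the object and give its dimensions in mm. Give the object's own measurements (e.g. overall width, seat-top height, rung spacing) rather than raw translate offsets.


A fence section. Two 91×91 mm posts, 1338 mm tall, stand on the floor with a clear span of 1878 mm between their inner faces. Two horizontal rails of 91×85 mm section span the gap between the posts with their undersides at z = 172 mm and z = 1106 mm, flush with the posts' −y face. 14 pickets, each 79 mm wide, 23 mm thick and 1214 mm tall, are fixed to the +y face of the rails with their bottoms at z = 34 mm, spaced across the span with a 51 mm gap after the −x post and between neighbouring pickets, with 58 mm left before the +x post.


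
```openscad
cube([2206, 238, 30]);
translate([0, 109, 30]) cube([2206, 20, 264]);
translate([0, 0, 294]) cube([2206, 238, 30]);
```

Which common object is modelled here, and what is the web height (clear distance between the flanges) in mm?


An I-beam. The web height is 264 mm.

Two wide flanges with a thin centred web — an I-beam. Overall 324 mm minus two 30 mm flanges gives a web of 324 − 2·30 = 264 mm.


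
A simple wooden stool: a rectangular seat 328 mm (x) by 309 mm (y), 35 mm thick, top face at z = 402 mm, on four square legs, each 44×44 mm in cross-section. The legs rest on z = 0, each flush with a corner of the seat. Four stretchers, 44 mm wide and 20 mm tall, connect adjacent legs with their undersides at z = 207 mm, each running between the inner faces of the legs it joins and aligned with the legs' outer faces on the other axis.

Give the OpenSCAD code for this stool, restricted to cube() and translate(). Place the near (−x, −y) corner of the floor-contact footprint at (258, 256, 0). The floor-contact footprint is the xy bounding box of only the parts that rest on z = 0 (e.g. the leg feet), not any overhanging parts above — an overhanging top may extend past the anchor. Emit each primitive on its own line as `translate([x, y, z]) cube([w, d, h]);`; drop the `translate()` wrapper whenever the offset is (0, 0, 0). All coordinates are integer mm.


// leg_h = 402 - 35 = 367
// stretcher span = 328 - 2*44 = 240
translate([258, 256, 367]) cube([328, 309, 35]);
translate([258, 256, 0]) cube([44, 44, 367]);
translate([542, 256, 0]) cube([44, 44, 367]);
translate([258, 521, 0]) cube([44, 44, 367]);
translate([542, 521, 0]) cube([44, 44, 367]);
translate([302, 256, 207]) cube([240, 44, 20]);
translate([302, 521, 207]) cube([240, 44, 20]);
translate([258, 300, 207]) cube([44, 221, 20]);
translate([542, 300, 207]) cube([44, 221, 20]);


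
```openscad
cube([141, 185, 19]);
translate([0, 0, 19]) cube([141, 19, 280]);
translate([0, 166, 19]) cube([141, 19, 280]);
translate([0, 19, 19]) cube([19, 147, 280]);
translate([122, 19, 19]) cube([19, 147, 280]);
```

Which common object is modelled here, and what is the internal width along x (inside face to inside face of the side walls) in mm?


An open box. The internal width is 103 mm.

A 141×185 base slab with four walls standing on it — an open box. The base is 141 mm wide and the walls are 19 mm thick, so the internal width is 141 − 2 × 19 = 103 mm.


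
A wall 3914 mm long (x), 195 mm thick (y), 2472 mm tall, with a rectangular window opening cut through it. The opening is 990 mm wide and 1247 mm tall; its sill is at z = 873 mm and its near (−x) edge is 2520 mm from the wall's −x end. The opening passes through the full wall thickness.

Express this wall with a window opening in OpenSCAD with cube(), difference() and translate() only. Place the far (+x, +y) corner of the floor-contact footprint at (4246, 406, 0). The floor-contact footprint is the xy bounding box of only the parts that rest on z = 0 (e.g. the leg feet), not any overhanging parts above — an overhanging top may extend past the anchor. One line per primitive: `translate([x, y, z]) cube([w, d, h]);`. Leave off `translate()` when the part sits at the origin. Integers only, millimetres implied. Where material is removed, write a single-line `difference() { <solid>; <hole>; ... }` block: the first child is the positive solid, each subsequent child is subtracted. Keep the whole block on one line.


difference() { translate([332, 211, 0]) cube([3914, 195, 2472]); translate([2852, 211, 873]) cube([990, 195, 1247]); }


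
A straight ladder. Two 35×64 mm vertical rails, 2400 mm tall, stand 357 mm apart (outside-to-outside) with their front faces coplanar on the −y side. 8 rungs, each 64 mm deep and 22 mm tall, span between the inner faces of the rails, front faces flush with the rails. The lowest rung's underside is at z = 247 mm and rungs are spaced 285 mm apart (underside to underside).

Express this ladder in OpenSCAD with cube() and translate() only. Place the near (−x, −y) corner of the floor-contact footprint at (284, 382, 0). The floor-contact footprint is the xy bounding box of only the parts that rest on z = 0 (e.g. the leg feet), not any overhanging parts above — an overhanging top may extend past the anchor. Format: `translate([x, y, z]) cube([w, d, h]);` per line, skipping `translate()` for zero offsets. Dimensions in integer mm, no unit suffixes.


translate([284, 382, 0]) cube([35, 64, 2400]);
translate([606, 382, 0]) cube([35, 64, 2400]);
translate([319, 382, 247]) cube([287, 64, 22]);
translate([319, 382, 532]) cube([287, 64, 22]);
translate([319, 382, 817]) cube([287, 64, 22]);
translate([319, 382, 1102]) cube([287, 64, 22]);
translate([319, 382, 1387]) cube([287, 64, 22]);
translate([319, 382, 1672]) cube([287, 64, 22]);
translate([319, 382, 1957]) cube([287, 64, 22]);
translate([319, 382, 2242]) cube([287, 64, 22]);
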